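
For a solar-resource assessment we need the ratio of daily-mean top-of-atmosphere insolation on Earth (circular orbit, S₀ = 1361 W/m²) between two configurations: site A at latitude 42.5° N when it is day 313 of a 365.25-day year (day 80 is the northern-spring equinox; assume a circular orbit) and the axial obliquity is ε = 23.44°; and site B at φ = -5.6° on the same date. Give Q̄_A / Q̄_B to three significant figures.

— Configuration A (φ=+42.5°):
Solar longitude: λ_s = 360° × (313 − 80)/365.25 = 229.651°.
sin δ = sin 23.44° × sin 229.651° = -0.30316, so δ = -17.648°.
cos H₀ = −tan(+42.5°) tan(-17.648°) = 0.2915, H₀ = 1.2750 rad.
Bracket: H₀ sin φ sin δ + cos φ cos δ sin H₀ = 1.2750×0.67559×-0.30316 + 0.73728×0.95294×0.95657 = -0.261135 + 0.672070 = 0.410935.
Q̄ = (S₀/π) × [bracket] = (1361/π) × 0.410935 = 178.03 W/m².
— Configuration B (φ=-5.6°):
cos H₀ = −tan(-5.6°) tan(-17.648°) = -0.0312, H₀ = 1.6020 rad.
Bracket: H₀ sin φ sin δ + cos φ cos δ sin H₀ = 1.6020×-0.09758×-0.30316 + 0.99523×0.95294×0.99951 = 0.047391 + 0.947930 = 0.995321.
Q̄ = (S₀/π) × [bracket] = (1361/π) × 0.995321 = 431.19 W/m².
Ratio Q̄_A / Q̄_B = 178.03 / 431.19 = 0.4129.

Q̄_A / Q̄_B ≈ 0.413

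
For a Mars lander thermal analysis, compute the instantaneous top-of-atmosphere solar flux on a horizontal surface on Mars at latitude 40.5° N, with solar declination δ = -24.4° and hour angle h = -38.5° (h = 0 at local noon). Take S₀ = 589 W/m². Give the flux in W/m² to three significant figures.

161 W/m²

cos θ_z = sin φ sin δ + cos φ cos δ cos h = -0.268290 + 0.541948 = 0.273658.
Flux = S₀ · cos θ_z = 589 × 0.273658 = 161.2 W/m².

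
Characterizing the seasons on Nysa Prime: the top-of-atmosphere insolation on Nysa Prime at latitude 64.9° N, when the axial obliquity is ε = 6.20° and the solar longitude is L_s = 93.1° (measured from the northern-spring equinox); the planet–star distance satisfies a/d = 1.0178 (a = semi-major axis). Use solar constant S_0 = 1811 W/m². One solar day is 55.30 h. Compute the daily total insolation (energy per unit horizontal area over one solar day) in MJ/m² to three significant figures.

Solar declination: sin δ = sin ε · sin L_s = sin 6.20° × sin 93.1° = 0.10784, so δ = +6.191°.
cos h₀ = −tan(+64.9°) tan(+6.191°) = -0.2316, h₀ = 1.8045 rad.
Bracket: h₀ sin ϕ sin δ + cos ϕ cos δ sin h₀ = 1.8045×0.90557×0.10784 + 0.42420×0.99417×0.97282 = 0.176221 + 0.410264 = 0.586485.
Inverse-square distance factor (a/d)² = 1.0178² = 1.035917.
Q̄ = (S_0/π) × 1.035917 × [bracket] = (1811/π) × 1.035917 × 0.586485 = 350.23 W/m².
Daily total = Q̄ × 55.30 h × 3600 s/h = 350.23 × 55.30 × 3600 / 10⁶ = 69.72 MJ/m².

69.7 MJ/m²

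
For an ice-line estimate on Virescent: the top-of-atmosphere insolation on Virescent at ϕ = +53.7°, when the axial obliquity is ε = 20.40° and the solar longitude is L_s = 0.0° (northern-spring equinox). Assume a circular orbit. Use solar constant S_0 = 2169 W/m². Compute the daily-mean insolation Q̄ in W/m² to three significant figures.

Solar declination: sin δ = sin ε · sin L_s = sin 20.40° × sin 0.0° = 0.00000, so δ = +0.000°.
cos h₀ = −tan(+53.7°) tan(+0.000°) = -0.0000, h₀ = 1.5708 rad.
Bracket: h₀ sin ϕ sin δ + cos ϕ cos δ sin h₀ = 1.5708×0.80593×0.00000 + 0.59201×1.00000×1.00000 = 0.000000 + 0.592010 = 0.592010.
Q̄ = (S_0/π) × [bracket] = (2169/π) × 0.592010 = 408.7 W/m².

Q̄ ≈ 409 W/m²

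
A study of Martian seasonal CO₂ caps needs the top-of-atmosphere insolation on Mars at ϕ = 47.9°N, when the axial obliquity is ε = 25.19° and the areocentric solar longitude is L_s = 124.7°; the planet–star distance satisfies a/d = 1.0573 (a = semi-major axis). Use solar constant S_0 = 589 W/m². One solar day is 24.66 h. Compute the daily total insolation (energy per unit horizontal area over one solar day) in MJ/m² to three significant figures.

sin δ = sin 25.19° × sin 124.7° = 0.34992, so δ = +20.483°.
cos h₀ = −tan(+47.9°) tan(+20.483°) = -0.4134, h₀ = 1.9970 rad.
Bracket: h₀ sin ϕ sin δ + cos ϕ cos δ sin h₀ = 1.9970×0.74198×0.34992 + 0.67043×0.93678×0.91055 = 0.518488 + 0.571867 = 1.090355.
Inverse-square distance factor (a/d)² = 1.0573² = 1.117883.
Q̄ = (S_0/π) × 1.117883 × [bracket] = (589/π) × 1.117883 × 1.090355 = 228.52 W/m².
Daily total = Q̄ × 24.66 h × 3600 s/h = 228.52 × 24.66 × 3600 / 10⁶ = 20.29 MJ/m².

20.3 MJ/m²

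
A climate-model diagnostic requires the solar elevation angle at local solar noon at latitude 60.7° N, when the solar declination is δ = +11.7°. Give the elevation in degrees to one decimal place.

41.0°

At local noon the hour angle is zero, so the zenith angle equals |φ − δ| = |+60.7° − (+11.700°)| = 49.000°.
Elevation = 90° − 49.000° = 41.0°.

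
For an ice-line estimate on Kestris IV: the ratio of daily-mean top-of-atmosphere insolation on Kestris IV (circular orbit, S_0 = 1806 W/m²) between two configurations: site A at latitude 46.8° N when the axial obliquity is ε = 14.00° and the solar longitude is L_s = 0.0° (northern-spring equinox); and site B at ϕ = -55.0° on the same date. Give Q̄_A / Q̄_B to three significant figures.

— Configuration A (ϕ=+46.8°):
Solar declination: sin δ = sin ε · sin L_s = sin 14.00° × sin 0.0° = 0.00000, so δ = +0.000°.
cos h₀ = −tan(+46.8°) tan(+0.000°) = -0.0000, h₀ = 1.5708 rad.
Bracket: h₀ sin ϕ sin δ + cos ϕ cos δ sin h₀ = 1.5708×0.72897×0.00000 + 0.68455×1.00000×1.00000 = 0.000000 + 0.684550 = 0.684550.
Q̄ = (S_0/π) × [bracket] = (1806/π) × 0.684550 = 393.53 W/m².
— Configuration B (ϕ=-55.0°):
cos h₀ = −tan(-55.0°) tan(+0.000°) = 0.0000, h₀ = 1.5708 rad.
Bracket: h₀ sin ϕ sin δ + cos ϕ cos δ sin h₀ = 1.5708×-0.81915×0.00000 + 0.57358×1.00000×1.00000 = -0.000000 + 0.573580 = 0.573580.
Q̄ = (S_0/π) × [bracket] = (1806/π) × 0.573580 = 329.73 W/m².
Ratio Q̄_A / Q̄_B = 393.53 / 329.73 = 1.193.

Q̄_A / Q̄_B ≈ 1.19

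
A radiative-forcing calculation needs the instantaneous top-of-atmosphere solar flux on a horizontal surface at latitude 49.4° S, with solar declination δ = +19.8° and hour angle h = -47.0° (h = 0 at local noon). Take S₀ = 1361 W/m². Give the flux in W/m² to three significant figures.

218 W/m²

cos θ_z = sin φ sin δ + cos φ cos δ cos h = -0.257194 + 0.417588 = 0.160394.
Flux = S₀ · cos θ_z = 1361 × 0.160394 = 218.3 W/m².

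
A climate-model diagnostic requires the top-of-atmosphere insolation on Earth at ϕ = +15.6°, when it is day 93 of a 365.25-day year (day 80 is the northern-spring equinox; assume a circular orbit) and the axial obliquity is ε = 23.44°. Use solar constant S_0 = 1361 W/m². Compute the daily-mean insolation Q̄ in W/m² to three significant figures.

Q̄ ≈ 432 W/m²

Solar longitude: L_s = 360° × (93 − 80)/365.25 = 12.813°.
sin δ = sin 23.44° × sin 12.813° = 0.08822, so δ = +5.061°.
cos h₀ = −tan(+15.6°) tan(+5.061°) = -0.0247, h₀ = 1.5955 rad.
Bracket: h₀ sin ϕ sin δ + cos ϕ cos δ sin h₀ = 1.5955×0.26892×0.08822 + 0.96316×0.99610×0.99969 = 0.037852 + 0.959106 = 0.996958.
Q̄ = (S_0/π) × [bracket] = (1361/π) × 0.996958 = 431.9 W/m².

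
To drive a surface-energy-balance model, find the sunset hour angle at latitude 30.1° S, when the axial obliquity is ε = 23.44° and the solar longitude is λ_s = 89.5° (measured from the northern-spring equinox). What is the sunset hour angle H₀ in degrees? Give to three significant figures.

Solar declination: sin δ = sin ε · sin λ_s = sin 23.44° × sin 89.5° = 0.39777, so δ = +23.439°.
cos H₀ = −tan φ · tan δ = −tan(-30.1°) × tan(+23.439°) = 0.2513, so H₀ = 1.3168 rad = 75.44°.

H₀ = 75.4°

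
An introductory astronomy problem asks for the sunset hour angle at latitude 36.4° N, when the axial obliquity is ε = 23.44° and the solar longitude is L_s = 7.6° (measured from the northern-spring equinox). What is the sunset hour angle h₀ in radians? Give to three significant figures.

Solar declination: sin δ = sin ε · sin L_s = sin 23.44° × sin 7.6° = 0.05261, so δ = +3.016°.
cos h₀ = −tan ϕ · tan δ = −tan(+36.4°) × tan(+3.016°) = -0.0388, so h₀ = 1.6096 rad = 92.23°.

h₀ = 1.61 rad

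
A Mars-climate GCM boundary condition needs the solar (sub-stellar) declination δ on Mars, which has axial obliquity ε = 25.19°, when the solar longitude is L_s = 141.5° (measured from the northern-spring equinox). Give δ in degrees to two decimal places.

δ = +15.36°

sin δ = sin ε · sin L_s = sin 25.19° × sin 141.5° = 0.264956.
δ = arcsin(0.264956) = +15.36°.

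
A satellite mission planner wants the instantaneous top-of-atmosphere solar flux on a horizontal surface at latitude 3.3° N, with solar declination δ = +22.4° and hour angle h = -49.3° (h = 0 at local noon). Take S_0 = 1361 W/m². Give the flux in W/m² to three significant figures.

849 W/m²

cos θ_z = sin ϕ sin δ + cos ϕ cos δ cos h = 0.021936 + 0.601895 = 0.623831.
Flux = S_0 · cos θ_z = 1361 × 0.623831 = 849.0 W/m².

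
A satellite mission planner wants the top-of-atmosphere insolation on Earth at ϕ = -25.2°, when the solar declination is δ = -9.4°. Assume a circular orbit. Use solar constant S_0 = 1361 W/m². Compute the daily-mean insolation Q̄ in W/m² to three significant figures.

cos h₀ = −tan(-25.2°) tan(-9.400°) = -0.0779, h₀ = 1.6488 rad.
Bracket: h₀ sin ϕ sin δ + cos ϕ cos δ sin h₀ = 1.6488×-0.42578×-0.16333 + 0.90483×0.98657×0.99696 = 0.114662 + 0.889964 = 1.004626.
Q̄ = (S_0/π) × [bracket] = (1361/π) × 1.004626 = 435.2 W/m².

Q̄ ≈ 435 W/m²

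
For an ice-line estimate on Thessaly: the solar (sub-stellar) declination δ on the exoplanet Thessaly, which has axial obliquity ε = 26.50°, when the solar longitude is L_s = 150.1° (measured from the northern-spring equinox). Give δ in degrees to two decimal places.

sin δ = sin ε · sin L_s = sin 26.50° × sin 150.1° = 0.222424.
δ = arcsin(0.222424) = +12.85°.

δ = +12.85°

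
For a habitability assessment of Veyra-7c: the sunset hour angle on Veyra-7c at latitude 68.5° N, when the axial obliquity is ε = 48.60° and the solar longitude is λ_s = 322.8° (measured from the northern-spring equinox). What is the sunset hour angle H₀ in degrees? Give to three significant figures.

Solar declination: sin δ = sin ε · sin λ_s = sin 48.60° × sin 322.8° = -0.45352, so δ = -26.970°.
cos H₀ = −tan φ · tan δ = 1.2918 ≥ 1, so the host star never rises (polar night) and H₀ = 0.

H₀ = 0.00°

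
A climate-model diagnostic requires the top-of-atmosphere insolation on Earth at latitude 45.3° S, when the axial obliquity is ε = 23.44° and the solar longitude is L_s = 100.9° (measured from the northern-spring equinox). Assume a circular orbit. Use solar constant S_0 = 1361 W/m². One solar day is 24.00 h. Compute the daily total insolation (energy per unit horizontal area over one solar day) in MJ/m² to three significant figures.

Solar declination: sin δ = sin ε · sin L_s = sin 23.44° × sin 100.9° = 0.39061, so δ = +22.993°.
cos h₀ = −tan(-45.3°) tan(+22.993°) = 0.4288, h₀ = 1.1276 rad.
Bracket: h₀ sin ϕ sin δ + cos ϕ cos δ sin h₀ = 1.1276×-0.71080×0.39061 + 0.70339×0.92056×0.90340 = -0.313073 + 0.584963 = 0.271890.
Q̄ = (S_0/π) × [bracket] = (1361/π) × 0.271890 = 117.79 W/m².
Daily total = Q̄ × 24.00 h × 3600 s/h = 117.79 × 24.00 × 3600 / 10⁶ = 10.18 MJ/m².

10.2 MJ/m²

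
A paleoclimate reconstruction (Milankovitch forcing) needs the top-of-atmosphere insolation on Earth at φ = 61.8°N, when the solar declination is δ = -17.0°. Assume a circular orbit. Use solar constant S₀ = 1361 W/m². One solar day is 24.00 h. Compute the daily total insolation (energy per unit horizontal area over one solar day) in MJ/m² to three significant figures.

cos H₀ = −tan(+61.8°) tan(-17.000°) = 0.5702, H₀ = 0.9641 rad.
Bracket: H₀ sin φ sin δ + cos φ cos δ sin H₀ = 0.9641×0.88130×-0.29237 + 0.47255×0.95630×0.82152 = -0.248415 + 0.371245 = 0.122830.
Q̄ = (S₀/π) × [bracket] = (1361/π) × 0.122830 = 53.212 W/m².
Daily total = Q̄ × 24.00 h × 3600 s/h = 53.212 × 24.00 × 3600 / 10⁶ = 4.598 MJ/m².

4.60 MJ/m²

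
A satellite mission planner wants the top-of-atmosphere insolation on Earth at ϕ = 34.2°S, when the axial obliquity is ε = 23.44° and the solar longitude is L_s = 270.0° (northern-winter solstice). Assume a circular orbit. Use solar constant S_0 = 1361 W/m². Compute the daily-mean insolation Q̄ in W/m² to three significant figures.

Q̄ ≈ 495 W/m²

Solar declination: sin δ = sin ε · sin L_s = sin 23.44° × sin 270.0° = -0.39779, so δ = -23.440°.
cos h₀ = −tan(-34.2°) tan(-23.440°) = -0.2947, h₀ = 1.8699 rad.
Bracket: h₀ sin ϕ sin δ + cos ϕ cos δ sin h₀ = 1.8699×-0.56208×-0.39779 + 0.82708×0.91748×0.95560 = 0.418091 + 0.725137 = 1.143228.
Q̄ = (S_0/π) × [bracket] = (1361/π) × 1.143228 = 495.3 W/m².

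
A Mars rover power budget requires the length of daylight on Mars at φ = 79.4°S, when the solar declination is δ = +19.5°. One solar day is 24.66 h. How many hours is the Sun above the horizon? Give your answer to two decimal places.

cos H₀ = −tan φ · tan δ = 1.8922 ≥ 1, so the Sun never rises (polar night) and H₀ = 0.
Daylight = 2H₀/(2π) × 24.66 h = (0.0000/π) × 24.66 = 0.00 h.

0.00 h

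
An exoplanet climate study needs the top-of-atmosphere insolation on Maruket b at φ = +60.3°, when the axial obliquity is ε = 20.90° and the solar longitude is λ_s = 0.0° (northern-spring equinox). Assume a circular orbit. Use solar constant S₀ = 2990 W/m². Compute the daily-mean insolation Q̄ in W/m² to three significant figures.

Q̄ ≈ 472 W/m²

Solar declination: sin δ = sin ε · sin λ_s = sin 20.90° × sin 0.0° = 0.00000, so δ = +0.000°.
cos H₀ = −tan(+60.3°) tan(+0.000°) = -0.0000, H₀ = 1.5708 rad.
Bracket: H₀ sin φ sin δ + cos φ cos δ sin H₀ = 1.5708×0.86863×0.00000 + 0.49546×1.00000×1.00000 = 0.000000 + 0.495460 = 0.495460.
Q̄ = (S₀/π) × [bracket] = (2990/π) × 0.495460 = 471.6 W/m².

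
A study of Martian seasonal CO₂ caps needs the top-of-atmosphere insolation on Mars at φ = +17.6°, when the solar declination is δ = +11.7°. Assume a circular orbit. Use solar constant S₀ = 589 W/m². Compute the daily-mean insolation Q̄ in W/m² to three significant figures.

cos H₀ = −tan(+17.6°) tan(+11.700°) = -0.0657, H₀ = 1.6365 rad.
Bracket: H₀ sin φ sin δ + cos φ cos δ sin H₀ = 1.6365×0.30237×0.20279 + 0.95319×0.97922×0.99784 = 0.100346 + 0.931367 = 1.031713.
Q̄ = (S₀/π) × [bracket] = (589/π) × 1.031713 = 193.4 W/m².

Q̄ ≈ 193 W/m²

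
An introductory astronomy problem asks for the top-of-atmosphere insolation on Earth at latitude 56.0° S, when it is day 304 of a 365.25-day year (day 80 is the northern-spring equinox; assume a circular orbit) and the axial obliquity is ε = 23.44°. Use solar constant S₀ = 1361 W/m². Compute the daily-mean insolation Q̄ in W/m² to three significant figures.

Solar longitude: λ_s = 360° × (304 − 80)/365.25 = 220.780°.
sin δ = sin 23.44° × sin 220.780° = -0.25982, so δ = -15.059°.
cos H₀ = −tan(-56.0°) tan(-15.059°) = -0.3989, H₀ = 1.9811 rad.
Bracket: H₀ sin φ sin δ + cos φ cos δ sin H₀ = 1.9811×-0.82904×-0.25982 + 0.55919×0.96566×0.91700 = 0.426731 + 0.495168 = 0.921899.
Q̄ = (S₀/π) × [bracket] = (1361/π) × 0.921899 = 399.4 W/m².

Q̄ ≈ 399 W/m²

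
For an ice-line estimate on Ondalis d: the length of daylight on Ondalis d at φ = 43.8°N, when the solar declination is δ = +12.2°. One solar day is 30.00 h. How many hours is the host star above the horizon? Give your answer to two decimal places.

cos H₀ = −tan φ · tan δ = −tan(+43.8°) × tan(+12.200°) = -0.2073, so H₀ = 1.7796 rad = 101.97°.
Daylight = 2H₀/(2π) × 30.00 h = (1.7796/π) × 30.00 = 16.99 h.

16.99 h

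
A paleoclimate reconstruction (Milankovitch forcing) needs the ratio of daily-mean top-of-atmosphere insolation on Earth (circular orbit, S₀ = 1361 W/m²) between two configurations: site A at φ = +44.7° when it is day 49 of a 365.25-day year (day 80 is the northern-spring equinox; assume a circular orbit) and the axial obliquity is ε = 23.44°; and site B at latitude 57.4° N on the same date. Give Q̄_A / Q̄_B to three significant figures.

— Configuration A (φ=+44.7°):
Solar longitude: λ_s = 360° × (49 − 80)/365.25 = -30.554°, i.e. -30.554° + 360° = 329.446°.
sin δ = sin 23.44° × sin 329.446° = -0.20222, so δ = -11.667°.
cos H₀ = −tan(+44.7°) tan(-11.667°) = 0.2043, H₀ = 1.3650 rad.
Bracket: H₀ sin φ sin δ + cos φ cos δ sin H₀ = 1.3650×0.70339×-0.20222 + 0.71080×0.97934×0.97890 = -0.194157 + 0.681427 = 0.487270.
Q̄ = (S₀/π) × [bracket] = (1361/π) × 0.487270 = 211.09 W/m².
— Configuration B (φ=+57.4°):
cos H₀ = −tan(+57.4°) tan(-11.667°) = 0.3229, H₀ = 1.2420 rad.
Bracket: H₀ sin φ sin δ + cos φ cos δ sin H₀ = 1.2420×0.84245×-0.20222 + 0.53877×0.97934×0.94644 = -0.211587 + 0.499379 = 0.287792.
Q̄ = (S₀/π) × [bracket] = (1361/π) × 0.287792 = 124.68 W/m².
Ratio Q̄_A / Q̄_B = 211.09 / 124.68 = 1.693.

Q̄_A / Q̄_B ≈ 1.69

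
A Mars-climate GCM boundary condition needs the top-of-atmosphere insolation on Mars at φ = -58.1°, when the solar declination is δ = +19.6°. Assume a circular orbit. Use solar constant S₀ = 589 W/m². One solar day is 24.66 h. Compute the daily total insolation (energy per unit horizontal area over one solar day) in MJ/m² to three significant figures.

2.24 MJ/m²

cos H₀ = −tan(-58.1°) tan(+19.600°) = 0.5721, H₀ = 0.9618 rad.
Bracket: H₀ sin φ sin δ + cos φ cos δ sin H₀ = 0.9618×-0.84897×0.33545 + 0.52844×0.94206×0.82020 = -0.273908 + 0.408314 = 0.134406.
Q̄ = (S₀/π) × [bracket] = (589/π) × 0.134406 = 25.199 W/m².
Daily total = Q̄ × 24.66 h × 3600 s/h = 25.199 × 24.66 × 3600 / 10⁶ = 2.237 MJ/m².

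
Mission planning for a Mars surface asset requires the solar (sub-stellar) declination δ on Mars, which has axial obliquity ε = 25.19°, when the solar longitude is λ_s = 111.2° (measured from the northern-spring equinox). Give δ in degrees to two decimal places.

δ = +23.38°

sin δ = sin ε · sin λ_s = sin 25.19° × sin 111.2° = 0.396817.
δ = arcsin(0.396817) = +23.38°.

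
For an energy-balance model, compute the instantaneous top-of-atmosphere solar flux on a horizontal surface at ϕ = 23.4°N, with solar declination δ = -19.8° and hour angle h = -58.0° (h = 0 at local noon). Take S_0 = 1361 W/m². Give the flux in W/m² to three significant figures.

440 W/m²

cos θ_z = sin ϕ sin δ + cos ϕ cos δ cos h = -0.134529 + 0.457584 = 0.323055.
Flux = S_0 · cos θ_z = 1361 × 0.323055 = 439.7 W/m².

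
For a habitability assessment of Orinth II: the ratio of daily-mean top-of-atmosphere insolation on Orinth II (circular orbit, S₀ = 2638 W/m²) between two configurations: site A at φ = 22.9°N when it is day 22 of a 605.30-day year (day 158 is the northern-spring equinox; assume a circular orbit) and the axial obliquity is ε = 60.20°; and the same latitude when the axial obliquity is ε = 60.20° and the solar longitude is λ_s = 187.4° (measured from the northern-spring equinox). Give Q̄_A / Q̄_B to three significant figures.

Q̄_A / Q̄_B ≈ 0.0873

— Configuration A (φ=+22.9°):
Solar longitude: λ_s = 360° × (22 − 158)/605.30 = -80.886°, i.e. -80.886° + 360° = 279.114°.
sin δ = sin 60.20° × sin 279.114° = -0.85681, so δ = -58.960°.
cos H₀ = −tan(+22.9°) tan(-58.960°) = 0.7019, H₀ = 0.7927 rad.
Bracket: H₀ sin φ sin δ + cos φ cos δ sin H₀ = 0.7927×0.38912×-0.85681 + 0.92119×0.51563×0.71226 = -0.264288 + 0.338319 = 0.074031.
Q̄ = (S₀/π) × [bracket] = (2638/π) × 0.074031 = 62.164 W/m².
— Configuration B (φ=+22.9°):
Solar declination: sin δ = sin ε · sin λ_s = sin 60.20° × sin 187.4° = -0.11176, so δ = -6.417°.
cos H₀ = −tan(+22.9°) tan(-6.417°) = 0.0475, H₀ = 1.5233 rad.
Bracket: H₀ sin φ sin δ + cos φ cos δ sin H₀ = 1.5233×0.38912×-0.11176 + 0.92119×0.99373×0.99887 = -0.066245 + 0.914380 = 0.848135.
Q̄ = (S₀/π) × [bracket] = (2638/π) × 0.848135 = 712.18 W/m².
Ratio Q̄_A / Q̄_B = 62.164 / 712.18 = 0.08729.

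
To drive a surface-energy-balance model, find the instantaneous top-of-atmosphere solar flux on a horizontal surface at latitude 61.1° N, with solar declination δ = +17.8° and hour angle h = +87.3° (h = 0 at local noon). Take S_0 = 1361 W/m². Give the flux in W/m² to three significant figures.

394 W/m²

cos θ_z = sin ϕ sin δ + cos ϕ cos δ cos h = 0.267625 + 0.021676 = 0.289301.
Flux = S_0 · cos θ_z = 1361 × 0.289301 = 393.7 W/m².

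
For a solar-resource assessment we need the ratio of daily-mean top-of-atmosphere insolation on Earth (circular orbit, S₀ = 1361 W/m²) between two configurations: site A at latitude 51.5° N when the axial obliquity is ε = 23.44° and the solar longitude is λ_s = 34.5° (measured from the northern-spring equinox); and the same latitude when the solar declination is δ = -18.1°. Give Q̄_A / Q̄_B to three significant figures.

Q̄_A / Q̄_B ≈ 3.49

— Configuration A (φ=+51.5°):
Solar declination: sin δ = sin ε · sin λ_s = sin 23.44° × sin 34.5° = 0.22531, so δ = +13.021°.
cos H₀ = −tan(+51.5°) tan(+13.021°) = -0.2907, H₀ = 1.8658 rad.
Bracket: H₀ sin φ sin δ + cos φ cos δ sin H₀ = 1.8658×0.78261×0.22531 + 0.62251×0.97429×0.95681 = 0.328996 + 0.580310 = 0.909306.
Q̄ = (S₀/π) × [bracket] = (1361/π) × 0.909306 = 393.93 W/m².
— Configuration B (φ=+51.5°):
cos H₀ = −tan(+51.5°) tan(-18.100°) = 0.4109, H₀ = 1.1473 rad.
Bracket: H₀ sin φ sin δ + cos φ cos δ sin H₀ = 1.1473×0.78261×-0.31068 + 0.62251×0.95052×0.91168 = -0.278956 + 0.539449 = 0.260493.
Q̄ = (S₀/π) × [bracket] = (1361/π) × 0.260493 = 112.85 W/m².
Ratio Q̄_A / Q̄_B = 393.93 / 112.85 = 3.491.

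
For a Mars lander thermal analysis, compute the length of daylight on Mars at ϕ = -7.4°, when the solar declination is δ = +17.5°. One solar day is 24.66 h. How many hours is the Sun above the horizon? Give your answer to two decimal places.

cos h₀ = −tan ϕ · tan δ = −tan(-7.4°) × tan(+17.500°) = 0.0410, so h₀ = 1.5298 rad = 87.65°.
Daylight = 2h₀/(2π) × 24.66 h = (1.5298/π) × 24.66 = 12.01 h.

12.01 h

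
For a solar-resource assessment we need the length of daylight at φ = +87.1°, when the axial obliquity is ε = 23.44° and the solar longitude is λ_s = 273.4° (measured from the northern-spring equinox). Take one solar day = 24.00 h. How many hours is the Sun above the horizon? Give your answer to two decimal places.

Solar declination: sin δ = sin ε · sin λ_s = sin 23.44° × sin 273.4° = -0.39709, so δ = -23.396°.
cos H₀ = −tan φ · tan δ = 8.5409 ≥ 1, so the Sun never rises (polar night) and H₀ = 0.
Daylight = 2H₀/(2π) × 24.00 h = (0.0000/π) × 24.00 = 0.00 h.

0.00 h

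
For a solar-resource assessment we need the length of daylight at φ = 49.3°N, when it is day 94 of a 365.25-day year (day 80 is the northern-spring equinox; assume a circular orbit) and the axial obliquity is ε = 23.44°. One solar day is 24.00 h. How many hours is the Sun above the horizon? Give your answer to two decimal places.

Solar longitude: λ_s = 360° × (94 − 80)/365.25 = 13.799°.
sin δ = sin 23.44° × sin 13.799° = 0.09488, so δ = +5.444°.
cos H₀ = −tan φ · tan δ = −tan(+49.3°) × tan(+5.444°) = -0.1108, so H₀ = 1.6818 rad = 96.36°.
Daylight = 2H₀/(2π) × 24.00 h = (1.6818/π) × 24.00 = 12.85 h.

12.85 h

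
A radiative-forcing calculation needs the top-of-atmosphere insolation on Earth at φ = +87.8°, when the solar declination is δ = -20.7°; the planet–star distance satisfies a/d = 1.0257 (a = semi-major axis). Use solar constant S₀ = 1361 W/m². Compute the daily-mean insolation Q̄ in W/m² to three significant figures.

Q̄ ≈ 0.00 W/m²

cos H₀ = −tan(+87.8°) tan(-20.700°) = 9.8362 ≥ 1 ⇒ polar night, H₀ = 0 and Q̄ = 0.
Inverse-square distance factor (a/d)² = 1.0257² = 1.052060.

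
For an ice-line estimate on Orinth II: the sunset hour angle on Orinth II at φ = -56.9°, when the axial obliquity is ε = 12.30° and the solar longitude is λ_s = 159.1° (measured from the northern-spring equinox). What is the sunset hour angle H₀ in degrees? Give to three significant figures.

H₀ = 83.3°

Solar declination: sin δ = sin ε · sin λ_s = sin 12.30° × sin 159.1° = 0.07600, so δ = +4.358°.
cos H₀ = −tan φ · tan δ = −tan(-56.9°) × tan(+4.358°) = 0.1169, so H₀ = 1.4536 rad = 83.29°.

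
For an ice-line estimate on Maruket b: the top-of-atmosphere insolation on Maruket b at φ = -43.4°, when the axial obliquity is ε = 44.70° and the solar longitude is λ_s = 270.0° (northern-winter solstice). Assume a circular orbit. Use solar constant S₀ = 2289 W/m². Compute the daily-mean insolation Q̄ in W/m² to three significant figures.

Solar declination: sin δ = sin ε · sin λ_s = sin 44.70° × sin 270.0° = -0.70339, so δ = -44.700°.
cos H₀ = −tan(-43.4°) tan(-44.700°) = -0.9358, H₀ = 2.7813 rad.
Bracket: H₀ sin φ sin δ + cos φ cos δ sin H₀ = 2.7813×-0.68709×-0.70339 + 0.72657×0.71080×0.35253 = 1.344181 + 0.182063 = 1.526244.
Q̄ = (S₀/π) × [bracket] = (2289/π) × 1.526244 = 1112 W/m².

Q̄ ≈ 1.11e+03 W/m²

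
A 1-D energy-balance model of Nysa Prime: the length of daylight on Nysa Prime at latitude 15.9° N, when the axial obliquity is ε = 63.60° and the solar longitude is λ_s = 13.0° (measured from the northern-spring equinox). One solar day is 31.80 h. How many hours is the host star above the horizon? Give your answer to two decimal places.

Solar declination: sin δ = sin ε · sin λ_s = sin 63.60° × sin 13.0° = 0.20149, so δ = +11.624°.
cos H₀ = −tan φ · tan δ = −tan(+15.9°) × tan(+11.624°) = -0.0586, so H₀ = 1.6294 rad = 93.36°.
Daylight = 2H₀/(2π) × 31.80 h = (1.6294/π) × 31.80 = 16.49 h.

16.49 h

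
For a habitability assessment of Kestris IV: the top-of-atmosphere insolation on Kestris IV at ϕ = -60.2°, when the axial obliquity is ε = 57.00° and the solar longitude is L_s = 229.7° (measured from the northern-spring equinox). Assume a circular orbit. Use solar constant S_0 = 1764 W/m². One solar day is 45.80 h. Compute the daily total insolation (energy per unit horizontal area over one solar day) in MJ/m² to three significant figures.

161 MJ/m²

Solar declination: sin δ = sin ε · sin L_s = sin 57.00° × sin 229.7° = -0.63963, so δ = -39.764°.
cos h₀ = −tan(-60.2°) tan(-39.764°) = -1.4529 ≤ −1 ⇒ polar day, h₀ = π.
Bracket: h₀ sin ϕ sin δ + cos ϕ cos δ sin h₀ = 3.1416×-0.86777×-0.63963 + 0.49697×0.76869×0.00000 = 1.743750 + 0.000000 = 1.743750.
Q̄ = (S_0/π) × [bracket] = (1764/π) × 1.743750 = 979.11 W/m².
Daily total = Q̄ × 45.80 h × 3600 s/h = 979.11 × 45.80 × 3600 / 10⁶ = 161.4 MJ/m².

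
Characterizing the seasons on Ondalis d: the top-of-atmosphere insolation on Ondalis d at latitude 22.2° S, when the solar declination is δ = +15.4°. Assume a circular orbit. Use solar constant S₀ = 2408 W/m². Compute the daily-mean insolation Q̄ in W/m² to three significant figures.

cos H₀ = −tan(-22.2°) tan(+15.400°) = 0.1124, H₀ = 1.4582 rad.
Bracket: H₀ sin φ sin δ + cos φ cos δ sin H₀ = 1.4582×-0.37784×0.26556 + 0.92587×0.96410×0.99366 = -0.146315 + 0.886972 = 0.740657.
Q̄ = (S₀/π) × [bracket] = (2408/π) × 0.740657 = 567.7 W/m².

Q̄ ≈ 568 W/m²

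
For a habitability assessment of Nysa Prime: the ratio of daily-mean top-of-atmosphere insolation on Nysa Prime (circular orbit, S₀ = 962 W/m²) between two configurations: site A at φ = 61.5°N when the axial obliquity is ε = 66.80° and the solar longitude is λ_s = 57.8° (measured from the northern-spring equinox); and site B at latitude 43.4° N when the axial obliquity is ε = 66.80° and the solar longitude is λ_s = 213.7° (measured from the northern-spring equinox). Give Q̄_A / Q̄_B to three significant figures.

Q̄_A / Q̄_B ≈ 12.2

— Configuration A (φ=+61.5°):
Solar declination: sin δ = sin ε · sin λ_s = sin 66.80° × sin 57.8° = 0.77777, so δ = +51.056°.
cos H₀ = −tan(+61.5°) tan(+51.056°) = -2.2790 ≤ −1 ⇒ polar day, H₀ = π.
Bracket: H₀ sin φ sin δ + cos φ cos δ sin H₀ = 3.1416×0.87882×0.77777 + 0.47716×0.62855×0.00000 = 2.147346 + 0.000000 = 2.147346.
Q̄ = (S₀/π) × [bracket] = (962/π) × 2.147346 = 657.55 W/m².
— Configuration B (φ=+43.4°):
Solar declination: sin δ = sin ε · sin λ_s = sin 66.80° × sin 213.7° = -0.50998, so δ = -30.662°.
cos H₀ = −tan(+43.4°) tan(-30.662°) = 0.5606, H₀ = 0.9756 rad.
Bracket: H₀ sin φ sin δ + cos φ cos δ sin H₀ = 0.9756×0.68709×-0.50998 + 0.72657×0.86019×0.82806 = -0.341852 + 0.517528 = 0.175676.
Q̄ = (S₀/π) × [bracket] = (962/π) × 0.175676 = 53.794 W/m².
Ratio Q̄_A / Q̄_B = 657.55 / 53.794 = 12.22.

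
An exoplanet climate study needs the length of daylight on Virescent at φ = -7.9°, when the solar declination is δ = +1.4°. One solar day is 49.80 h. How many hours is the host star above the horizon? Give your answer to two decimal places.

24.85 h

cos H₀ = −tan φ · tan δ = −tan(-7.9°) × tan(+1.400°) = 0.0034, so H₀ = 1.5674 rad = 89.81°.
Daylight = 2H₀/(2π) × 49.80 h = (1.5674/π) × 49.80 = 24.85 h.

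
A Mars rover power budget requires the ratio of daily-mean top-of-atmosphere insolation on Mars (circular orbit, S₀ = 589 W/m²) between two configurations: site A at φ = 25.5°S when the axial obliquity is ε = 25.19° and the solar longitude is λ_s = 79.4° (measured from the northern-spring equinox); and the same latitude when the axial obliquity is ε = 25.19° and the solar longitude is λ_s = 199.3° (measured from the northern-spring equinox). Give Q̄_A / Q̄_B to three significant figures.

Q̄_A / Q̄_B ≈ 0.562

— Configuration A (φ=-25.5°):
Solar declination: sin δ = sin ε · sin λ_s = sin 25.19° × sin 79.4° = 0.41836, so δ = +24.731°.
cos H₀ = −tan(-25.5°) tan(+24.731°) = 0.2197, H₀ = 1.3493 rad.
Bracket: H₀ sin φ sin δ + cos φ cos δ sin H₀ = 1.3493×-0.43051×0.41836 + 0.90259×0.90828×0.97557 = -0.243020 + 0.799777 = 0.556757.
Q̄ = (S₀/π) × [bracket] = (589/π) × 0.556757 = 104.38 W/m².
— Configuration B (φ=-25.5°):
Solar declination: sin δ = sin ε · sin λ_s = sin 25.19° × sin 199.3° = -0.14067, so δ = -8.087°.
cos H₀ = −tan(-25.5°) tan(-8.087°) = -0.0678, H₀ = 1.6386 rad.
Bracket: H₀ sin φ sin δ + cos φ cos δ sin H₀ = 1.6386×-0.43051×-0.14067 + 0.90259×0.99006×0.99770 = 0.099233 + 0.891563 = 0.990796.
Q̄ = (S₀/π) × [bracket] = (589/π) × 0.990796 = 185.76 W/m².
Ratio Q̄_A / Q̄_B = 104.38 / 185.76 = 0.5619.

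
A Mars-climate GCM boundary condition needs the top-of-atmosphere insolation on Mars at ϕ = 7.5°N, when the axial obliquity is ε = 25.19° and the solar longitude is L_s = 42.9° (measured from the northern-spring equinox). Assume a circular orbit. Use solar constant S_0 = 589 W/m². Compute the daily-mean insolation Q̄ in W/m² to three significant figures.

Q̄ ≈ 189 W/m²

Solar declination: sin δ = sin ε · sin L_s = sin 25.19° × sin 42.9° = 0.28973, so δ = +16.842°.
cos h₀ = −tan(+7.5°) tan(+16.842°) = -0.0399, h₀ = 1.6107 rad.
Bracket: h₀ sin ϕ sin δ + cos ϕ cos δ sin h₀ = 1.6107×0.13053×0.28973 + 0.99144×0.95711×0.99921 = 0.060914 + 0.948167 = 1.009081.
Q̄ = (S_0/π) × [bracket] = (589/π) × 1.009081 = 189.2 W/m².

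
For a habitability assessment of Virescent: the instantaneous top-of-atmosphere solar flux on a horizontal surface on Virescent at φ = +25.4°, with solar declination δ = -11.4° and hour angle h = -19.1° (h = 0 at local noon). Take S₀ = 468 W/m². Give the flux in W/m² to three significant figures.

352 W/m²

cos θ_z = sin φ sin δ + cos φ cos δ cos h = -0.084782 + 0.836765 = 0.751983.
Flux = S₀ · cos θ_z = 468 × 0.751983 = 351.9 W/m².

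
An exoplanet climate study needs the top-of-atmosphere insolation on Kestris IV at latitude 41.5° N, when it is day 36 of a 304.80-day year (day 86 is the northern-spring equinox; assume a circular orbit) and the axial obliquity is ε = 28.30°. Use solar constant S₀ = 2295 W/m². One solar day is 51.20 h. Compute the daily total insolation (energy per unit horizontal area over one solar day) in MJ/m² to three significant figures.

Solar longitude: λ_s = 360° × (36 − 86)/304.80 = -59.055°, i.e. -59.055° + 360° = 300.945°.
sin δ = sin 28.30° × sin 300.945° = -0.40661, so δ = -23.992°.
cos H₀ = −tan(+41.5°) tan(-23.992°) = 0.3938, H₀ = 1.1661 rad.
Bracket: H₀ sin φ sin δ + cos φ cos δ sin H₀ = 1.1661×0.66262×-0.40661 + 0.74896×0.91360×0.91922 = -0.314180 + 0.628976 = 0.314796.
Q̄ = (S₀/π) × [bracket] = (2295/π) × 0.314796 = 229.97 W/m².
Daily total = Q̄ × 51.20 h × 3600 s/h = 229.97 × 51.20 × 3600 / 10⁶ = 42.39 MJ/m².

42.4 MJ/m²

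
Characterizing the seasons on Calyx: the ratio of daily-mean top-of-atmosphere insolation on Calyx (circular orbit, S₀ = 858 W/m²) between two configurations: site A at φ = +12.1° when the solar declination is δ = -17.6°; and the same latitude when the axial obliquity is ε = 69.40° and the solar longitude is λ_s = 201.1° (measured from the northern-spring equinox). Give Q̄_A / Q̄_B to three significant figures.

— Configuration A (φ=+12.1°):
cos H₀ = −tan(+12.1°) tan(-17.600°) = 0.0680, H₀ = 1.5027 rad.
Bracket: H₀ sin φ sin δ + cos φ cos δ sin H₀ = 1.5027×0.20962×-0.30237 + 0.97778×0.95319×0.99768 = -0.095245 + 0.929848 = 0.834603.
Q̄ = (S₀/π) × [bracket] = (858/π) × 0.834603 = 227.94 W/m².
— Configuration B (φ=+12.1°):
Solar declination: sin δ = sin ε · sin λ_s = sin 69.40° × sin 201.1° = -0.33698, so δ = -19.693°.
cos H₀ = −tan(+12.1°) tan(-19.693°) = 0.0767, H₀ = 1.4940 rad.
Bracket: H₀ sin φ sin δ + cos φ cos δ sin H₀ = 1.4940×0.20962×-0.33698 + 0.97778×0.94151×0.99705 = -0.105533 + 0.917874 = 0.812341.
Q̄ = (S₀/π) × [bracket] = (858/π) × 0.812341 = 221.86 W/m².
Ratio Q̄_A / Q̄_B = 227.94 / 221.86 = 1.027.

Q̄_A / Q̄_B ≈ 1.03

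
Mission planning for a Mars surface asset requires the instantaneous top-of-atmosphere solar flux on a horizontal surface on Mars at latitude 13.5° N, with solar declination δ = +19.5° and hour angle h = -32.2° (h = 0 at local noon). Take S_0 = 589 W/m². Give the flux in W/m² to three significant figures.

503 W/m²

cos θ_z = sin ϕ sin δ + cos ϕ cos δ cos h = 0.077926 + 0.775617 = 0.853543.
Flux = S_0 · cos θ_z = 589 × 0.853543 = 502.7 W/m².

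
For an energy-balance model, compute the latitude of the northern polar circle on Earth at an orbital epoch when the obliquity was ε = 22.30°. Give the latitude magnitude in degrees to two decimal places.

67.70°

The polar circle is the lowest latitude that experiences at least one full rotation of continuous daylight at the northern-summer solstice; it lies at |φ| = 90° − ε = 90° − 22.30° = 67.70°.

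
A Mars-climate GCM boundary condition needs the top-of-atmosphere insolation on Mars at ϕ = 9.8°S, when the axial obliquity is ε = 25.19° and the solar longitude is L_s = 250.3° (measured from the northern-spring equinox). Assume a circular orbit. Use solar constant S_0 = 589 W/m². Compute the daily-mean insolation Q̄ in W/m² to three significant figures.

Solar declination: sin δ = sin ε · sin L_s = sin 25.19° × sin 250.3° = -0.40071, so δ = -23.623°.
cos h₀ = −tan(-9.8°) tan(-23.623°) = -0.0755, h₀ = 1.6464 rad.
Bracket: h₀ sin ϕ sin δ + cos ϕ cos δ sin h₀ = 1.6464×-0.17021×-0.40071 + 0.98541×0.91620×0.99714 = 0.112292 + 0.900251 = 1.012543.
Q̄ = (S_0/π) × [bracket] = (589/π) × 1.012543 = 189.8 W/m².

Q̄ ≈ 190 W/m²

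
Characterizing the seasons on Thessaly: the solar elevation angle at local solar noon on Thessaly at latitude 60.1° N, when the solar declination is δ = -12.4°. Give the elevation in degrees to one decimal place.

17.5°

At local noon the hour angle is zero, so the zenith angle equals |ϕ − δ| = |+60.1° − (-12.400°)| = 72.500°.
Elevation = 90° − 72.500° = 17.5°.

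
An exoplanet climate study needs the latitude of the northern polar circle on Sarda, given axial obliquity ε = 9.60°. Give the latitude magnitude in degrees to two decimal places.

80.40°

The polar circle is the lowest latitude that experiences at least one full rotation of continuous daylight at the northern-summer solstice; it lies at |φ| = 90° − ε = 90° − 9.60° = 80.40°.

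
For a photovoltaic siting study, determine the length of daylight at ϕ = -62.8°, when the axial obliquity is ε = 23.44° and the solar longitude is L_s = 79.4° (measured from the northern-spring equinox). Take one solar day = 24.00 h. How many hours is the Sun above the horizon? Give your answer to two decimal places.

4.57 h

Solar declination: sin δ = sin ε · sin L_s = sin 23.44° × sin 79.4° = 0.39100, so δ = +23.017°.
cos h₀ = −tan ϕ · tan δ = −tan(-62.8°) × tan(+23.017°) = 0.8266, so h₀ = 0.5977 rad = 34.25°.
Daylight = 2h₀/(2π) × 24.00 h = (0.5977/π) × 24.00 = 4.57 h.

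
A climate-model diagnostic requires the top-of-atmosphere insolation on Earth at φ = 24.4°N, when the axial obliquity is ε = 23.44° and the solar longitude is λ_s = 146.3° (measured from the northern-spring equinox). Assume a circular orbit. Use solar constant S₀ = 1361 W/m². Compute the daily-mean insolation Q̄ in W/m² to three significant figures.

Q̄ ≈ 449 W/m²

Solar declination: sin δ = sin ε · sin λ_s = sin 23.44° × sin 146.3° = 0.22071, so δ = +12.751°.
cos H₀ = −tan(+24.4°) tan(+12.751°) = -0.1027, H₀ = 1.6736 rad.
Bracket: H₀ sin φ sin δ + cos φ cos δ sin H₀ = 1.6736×0.41310×0.22071 + 0.91068×0.97534×0.99472 = 0.152591 + 0.883533 = 1.036124.
Q̄ = (S₀/π) × [bracket] = (1361/π) × 1.036124 = 448.9 W/m².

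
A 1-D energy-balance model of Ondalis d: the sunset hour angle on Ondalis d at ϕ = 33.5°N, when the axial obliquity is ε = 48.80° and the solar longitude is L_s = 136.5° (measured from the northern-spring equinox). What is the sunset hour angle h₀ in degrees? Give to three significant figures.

Solar declination: sin δ = sin ε · sin L_s = sin 48.80° × sin 136.5° = 0.51793, so δ = +31.193°.
cos h₀ = −tan ϕ · tan δ = −tan(+33.5°) × tan(+31.193°) = -0.4007, so h₀ = 1.9831 rad = 113.62°.

h₀ = 114°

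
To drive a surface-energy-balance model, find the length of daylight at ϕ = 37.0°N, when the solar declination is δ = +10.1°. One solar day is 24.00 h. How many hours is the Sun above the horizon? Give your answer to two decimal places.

cos h₀ = −tan ϕ · tan δ = −tan(+37.0°) × tan(+10.100°) = -0.1342, so h₀ = 1.7054 rad = 97.71°.
Daylight = 2h₀/(2π) × 24.00 h = (1.7054/π) × 24.00 = 13.03 h.

13.03 h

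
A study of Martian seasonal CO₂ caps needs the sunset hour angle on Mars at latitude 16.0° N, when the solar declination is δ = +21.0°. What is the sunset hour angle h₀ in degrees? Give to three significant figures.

cos h₀ = −tan ϕ · tan δ = −tan(+16.0°) × tan(+21.000°) = -0.1101, so h₀ = 1.6811 rad = 96.32°.

h₀ = 96.3°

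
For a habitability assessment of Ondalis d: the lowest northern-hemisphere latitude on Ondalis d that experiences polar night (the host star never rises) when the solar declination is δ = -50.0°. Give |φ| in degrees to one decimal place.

Polar night requires cos H₀ = −tan φ tan δ ≥ 1, i.e. tan φ tan δ ≤ −1.
The boundary is |tan φ| · |tan δ| = 1, so |φ| = 90° − |δ| = 90° − 50.0° = 40.0° in the northern hemisphere.

|φ| = 40.0°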